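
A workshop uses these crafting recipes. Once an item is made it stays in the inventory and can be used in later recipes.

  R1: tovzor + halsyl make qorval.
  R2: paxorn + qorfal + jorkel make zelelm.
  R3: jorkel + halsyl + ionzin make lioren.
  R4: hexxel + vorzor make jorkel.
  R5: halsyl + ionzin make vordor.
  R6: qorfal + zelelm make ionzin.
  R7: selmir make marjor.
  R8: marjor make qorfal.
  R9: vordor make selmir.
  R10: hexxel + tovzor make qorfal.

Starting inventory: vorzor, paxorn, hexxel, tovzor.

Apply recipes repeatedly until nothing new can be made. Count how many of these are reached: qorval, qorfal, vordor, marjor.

hexxel + tovzor → qorfal (R10).
qorval would need tovzor and halsyl (R1), but halsyl is never obtained.
qorfal: reached.
vordor would need halsyl and ionzin (R5), but halsyl is never obtained.
marjor would need selmir (R7), but selmir is never obtained.
Reached: qorfal — 1 of the 4.

1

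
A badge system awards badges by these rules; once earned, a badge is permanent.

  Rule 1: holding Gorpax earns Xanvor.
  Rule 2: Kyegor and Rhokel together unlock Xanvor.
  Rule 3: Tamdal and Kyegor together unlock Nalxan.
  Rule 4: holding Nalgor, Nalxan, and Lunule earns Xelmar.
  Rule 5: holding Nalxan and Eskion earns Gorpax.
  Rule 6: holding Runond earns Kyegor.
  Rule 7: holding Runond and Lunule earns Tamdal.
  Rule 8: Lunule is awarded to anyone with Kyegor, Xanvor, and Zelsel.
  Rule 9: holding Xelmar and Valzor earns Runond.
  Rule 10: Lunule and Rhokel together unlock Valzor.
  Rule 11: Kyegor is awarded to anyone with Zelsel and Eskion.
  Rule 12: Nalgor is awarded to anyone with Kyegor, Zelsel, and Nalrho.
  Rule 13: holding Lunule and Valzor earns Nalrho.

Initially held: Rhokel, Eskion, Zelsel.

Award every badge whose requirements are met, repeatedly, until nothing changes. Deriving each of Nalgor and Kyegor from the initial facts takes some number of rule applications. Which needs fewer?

Kyegor: With Zelsel and Eskion, Kyegor is earned (Rule 11). [1 rule application]
Nalgor: With Zelsel and Eskion, Kyegor is earned (Rule 11). With Kyegor and Rhokel, Xanvor is earned (Rule 2). With Kyegor, Xanvor, and Zelsel, Lunule is earned (Rule 8). With Lunule and Rhokel, Valzor is earned (Rule 10). With Lunule and Valzor, Nalrho is earned (Rule 13). With Kyegor, Zelsel, and Nalrho, Nalgor is earned (Rule 12). [6 rule applications]
Kyegor needs fewer.

Kyegor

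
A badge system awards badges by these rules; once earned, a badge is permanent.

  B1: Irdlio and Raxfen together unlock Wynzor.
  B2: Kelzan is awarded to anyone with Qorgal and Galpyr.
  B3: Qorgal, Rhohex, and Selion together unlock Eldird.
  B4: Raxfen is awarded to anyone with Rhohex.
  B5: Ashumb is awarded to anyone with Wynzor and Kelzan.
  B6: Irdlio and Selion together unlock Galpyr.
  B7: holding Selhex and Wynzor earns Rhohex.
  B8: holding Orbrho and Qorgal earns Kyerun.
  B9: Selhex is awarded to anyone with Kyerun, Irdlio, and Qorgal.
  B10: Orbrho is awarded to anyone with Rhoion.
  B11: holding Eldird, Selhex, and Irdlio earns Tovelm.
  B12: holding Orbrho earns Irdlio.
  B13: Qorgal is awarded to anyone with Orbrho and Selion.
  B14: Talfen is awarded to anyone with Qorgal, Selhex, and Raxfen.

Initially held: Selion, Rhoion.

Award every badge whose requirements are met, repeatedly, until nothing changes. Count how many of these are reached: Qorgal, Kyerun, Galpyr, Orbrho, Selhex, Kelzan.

With Rhoion, Orbrho is earned (B10).
With Orbrho and Selion, Qorgal is earned (B13).
With Orbrho, Irdlio is earned (B12).
With Orbrho and Qorgal, Kyerun is earned (B8).
With Irdlio and Selion, Galpyr is earned (B6).
With Kyerun, Irdlio, and Qorgal, Selhex is earned (B9).
With Qorgal and Galpyr, Kelzan is earned (B2).
Qorgal: reached.
Kyerun: reached.
Galpyr: reached.
Orbrho: reached.
Selhex: reached.
Kelzan: reached.
All 6 are reached.

6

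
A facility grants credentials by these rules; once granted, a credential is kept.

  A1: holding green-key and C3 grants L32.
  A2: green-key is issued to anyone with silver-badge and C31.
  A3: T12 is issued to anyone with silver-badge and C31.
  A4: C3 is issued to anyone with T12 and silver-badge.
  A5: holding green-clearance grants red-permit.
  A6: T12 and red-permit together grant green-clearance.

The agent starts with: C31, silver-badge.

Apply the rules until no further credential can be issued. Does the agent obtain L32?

Yes

Holding silver-badge and C31 grants green-key (A2).
Holding silver-badge and C31 grants T12 (A3).
Holding T12 and silver-badge grants C3 (A4).
Holding green-key and C3 grants L32 (A1).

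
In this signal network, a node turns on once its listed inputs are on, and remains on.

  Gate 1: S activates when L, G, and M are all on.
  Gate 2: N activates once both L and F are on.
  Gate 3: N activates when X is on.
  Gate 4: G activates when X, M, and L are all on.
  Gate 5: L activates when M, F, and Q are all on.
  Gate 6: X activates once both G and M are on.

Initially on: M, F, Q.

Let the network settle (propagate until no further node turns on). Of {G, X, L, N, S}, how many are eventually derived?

2

Gate 5: M, F, and Q on → L on.
L and F are on, so N activates (Gate 2).
G would need X, M, and L (Gate 4), but X never turns on.
X would need G and M (Gate 6), but G never turns on.
L: reached.
N: reached.
S would need L, G, and M (Gate 1), but G never turns on.
Reached: L and N — 2 of the 5.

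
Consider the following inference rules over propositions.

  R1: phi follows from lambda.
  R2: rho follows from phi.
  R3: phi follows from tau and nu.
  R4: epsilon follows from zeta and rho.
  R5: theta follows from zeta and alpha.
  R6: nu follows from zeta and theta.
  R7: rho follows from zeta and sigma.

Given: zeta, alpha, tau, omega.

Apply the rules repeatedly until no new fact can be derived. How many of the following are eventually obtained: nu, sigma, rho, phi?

3

From zeta and alpha, R5 gives theta.
zeta and theta hold, so nu follows (R6).
tau and nu hold, so phi follows (R3).
From phi, R2 gives rho.
nu: reached.
No rule produces sigma, and it is not given.
rho: reached.
phi: reached.
Reached: nu, rho, and phi — 3 of the 4.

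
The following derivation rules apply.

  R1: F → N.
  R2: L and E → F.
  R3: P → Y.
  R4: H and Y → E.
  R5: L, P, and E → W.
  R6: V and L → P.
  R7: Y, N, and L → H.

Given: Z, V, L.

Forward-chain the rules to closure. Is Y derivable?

Yes

V and L hold, so P follows (R6).
From P, R3 gives Y.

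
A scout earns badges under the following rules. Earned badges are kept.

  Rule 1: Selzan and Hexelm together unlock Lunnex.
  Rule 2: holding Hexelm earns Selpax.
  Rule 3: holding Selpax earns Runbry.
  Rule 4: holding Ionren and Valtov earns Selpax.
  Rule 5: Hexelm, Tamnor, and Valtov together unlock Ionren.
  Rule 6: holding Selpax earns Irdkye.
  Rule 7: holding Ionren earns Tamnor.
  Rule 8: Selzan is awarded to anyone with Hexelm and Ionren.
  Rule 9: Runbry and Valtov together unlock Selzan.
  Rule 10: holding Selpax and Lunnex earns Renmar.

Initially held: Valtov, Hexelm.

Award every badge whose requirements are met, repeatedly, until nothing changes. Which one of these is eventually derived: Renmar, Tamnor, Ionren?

With Hexelm, Selpax is earned (Rule 2).
With Selpax, Runbry is earned (Rule 3).
With Runbry and Valtov, Selzan is earned (Rule 9).
With Selzan and Hexelm, Lunnex is earned (Rule 1).
With Selpax and Lunnex, Renmar is earned (Rule 10).
Tamnor would need Ionren (Rule 7), but Ionren is never earned. Ionren would need Hexelm, Tamnor, and Valtov (Rule 5), but Tamnor is never earned.

Renmar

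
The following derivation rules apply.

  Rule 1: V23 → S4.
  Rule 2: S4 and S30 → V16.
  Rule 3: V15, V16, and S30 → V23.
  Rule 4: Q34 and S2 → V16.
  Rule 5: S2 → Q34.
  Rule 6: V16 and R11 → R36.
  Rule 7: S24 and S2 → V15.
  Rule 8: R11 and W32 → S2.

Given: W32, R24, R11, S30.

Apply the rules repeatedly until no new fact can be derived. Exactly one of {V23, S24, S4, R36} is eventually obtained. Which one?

R11 and W32 hold, so S2 follows (Rule 8).
From S2, Rule 5 gives Q34.
From Q34 and S2, Rule 4 gives V16.
From V16 and R11, Rule 6 gives R36.
No rule produces S24, and it is not given. S4 would need V23 (Rule 1), but V23 is never established. V23 would need V15, V16, and S30 (Rule 3), but V15 is never established.

R36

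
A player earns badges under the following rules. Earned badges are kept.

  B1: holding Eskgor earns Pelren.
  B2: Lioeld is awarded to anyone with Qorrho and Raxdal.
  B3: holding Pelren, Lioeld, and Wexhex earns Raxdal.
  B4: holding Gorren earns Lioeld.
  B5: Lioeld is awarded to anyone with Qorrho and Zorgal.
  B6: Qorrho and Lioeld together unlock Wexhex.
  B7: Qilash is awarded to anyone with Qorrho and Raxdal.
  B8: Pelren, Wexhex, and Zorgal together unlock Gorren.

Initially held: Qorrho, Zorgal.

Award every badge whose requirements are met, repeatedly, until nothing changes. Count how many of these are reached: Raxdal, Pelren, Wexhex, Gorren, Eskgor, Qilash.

With Qorrho and Zorgal, Lioeld is earned (B5).
With Qorrho and Lioeld, Wexhex is earned (B6).
Raxdal would need Pelren, Lioeld, and Wexhex (B3), but Pelren is never earned.
Pelren would need Eskgor (B1), but Eskgor is never earned.
Wexhex: reached.
Gorren would need Pelren, Wexhex, and Zorgal (B8), but Pelren is never earned.
No rule produces Eskgor, and it is not given.
Qilash would need Qorrho and Raxdal (B7), but Raxdal is never earned.
Reached: Wexhex — 1 of the 6.

1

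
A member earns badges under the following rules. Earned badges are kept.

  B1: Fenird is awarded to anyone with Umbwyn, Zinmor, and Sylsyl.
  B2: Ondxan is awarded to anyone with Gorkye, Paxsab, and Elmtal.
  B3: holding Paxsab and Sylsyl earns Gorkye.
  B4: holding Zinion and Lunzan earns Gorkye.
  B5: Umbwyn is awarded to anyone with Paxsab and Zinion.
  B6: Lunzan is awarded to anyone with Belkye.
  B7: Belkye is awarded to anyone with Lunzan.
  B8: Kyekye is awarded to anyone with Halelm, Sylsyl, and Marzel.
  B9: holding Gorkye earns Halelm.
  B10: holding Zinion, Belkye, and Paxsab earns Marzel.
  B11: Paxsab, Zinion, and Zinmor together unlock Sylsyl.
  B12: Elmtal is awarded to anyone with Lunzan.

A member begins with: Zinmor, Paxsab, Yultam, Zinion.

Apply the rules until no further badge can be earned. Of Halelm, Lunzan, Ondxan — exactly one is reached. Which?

With Paxsab, Zinion, and Zinmor, Sylsyl is earned (B11).
With Paxsab and Sylsyl, Gorkye is earned (B3).
With Gorkye, Halelm is earned (B9).
Ondxan would need Gorkye, Paxsab, and Elmtal (B2), but Elmtal is never earned. Lunzan would need Belkye (B6), but Belkye is never earned.

Halelm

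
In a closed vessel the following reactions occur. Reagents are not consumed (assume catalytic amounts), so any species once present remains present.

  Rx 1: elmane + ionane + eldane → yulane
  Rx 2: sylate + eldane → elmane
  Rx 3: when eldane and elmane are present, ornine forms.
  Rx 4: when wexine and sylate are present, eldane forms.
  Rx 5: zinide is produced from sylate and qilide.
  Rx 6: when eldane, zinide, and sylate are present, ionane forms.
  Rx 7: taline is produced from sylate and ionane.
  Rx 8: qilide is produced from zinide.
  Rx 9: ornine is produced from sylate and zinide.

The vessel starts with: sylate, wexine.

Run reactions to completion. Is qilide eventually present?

qilide would need zinide (Rx 8), but zinide never forms.

No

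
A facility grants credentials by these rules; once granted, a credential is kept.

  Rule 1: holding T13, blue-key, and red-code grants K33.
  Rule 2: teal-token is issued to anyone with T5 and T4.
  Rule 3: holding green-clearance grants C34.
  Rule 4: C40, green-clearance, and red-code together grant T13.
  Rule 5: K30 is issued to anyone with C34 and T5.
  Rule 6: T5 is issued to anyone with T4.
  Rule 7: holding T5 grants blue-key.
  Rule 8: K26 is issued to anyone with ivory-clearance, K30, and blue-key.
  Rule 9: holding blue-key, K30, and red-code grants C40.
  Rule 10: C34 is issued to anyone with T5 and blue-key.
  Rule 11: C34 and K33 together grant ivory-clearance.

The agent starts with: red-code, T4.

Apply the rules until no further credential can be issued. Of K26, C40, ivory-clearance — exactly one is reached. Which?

C40

Holding T4 grants T5 (Rule 6).
Holding T5 grants blue-key (Rule 7).
Holding T5 and blue-key grants C34 (Rule 10).
Holding C34 and T5 grants K30 (Rule 5).
Holding blue-key, K30, and red-code grants C40 (Rule 9).
ivory-clearance would need C34 and K33 (Rule 11), but K33 is never granted. K26 would need ivory-clearance, K30, and blue-key (Rule 8), but ivory-clearance is never granted.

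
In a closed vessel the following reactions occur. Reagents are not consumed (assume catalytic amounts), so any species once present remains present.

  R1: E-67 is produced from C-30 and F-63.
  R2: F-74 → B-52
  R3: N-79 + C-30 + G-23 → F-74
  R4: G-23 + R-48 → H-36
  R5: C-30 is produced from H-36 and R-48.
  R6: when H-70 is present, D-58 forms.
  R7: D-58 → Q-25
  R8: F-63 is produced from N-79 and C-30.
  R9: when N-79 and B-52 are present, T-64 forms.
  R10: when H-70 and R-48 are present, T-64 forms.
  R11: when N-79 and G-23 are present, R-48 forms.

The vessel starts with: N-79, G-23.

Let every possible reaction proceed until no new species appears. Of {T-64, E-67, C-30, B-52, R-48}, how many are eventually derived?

N-79 and G-23 present → R-48 forms (R11).
G-23 and R-48 present → H-36 forms (R4).
H-36 and R-48 present → C-30 forms (R5).
N-79, C-30, and G-23 present → F-74 forms (R3).
N-79 and C-30 present → F-63 forms (R8).
C-30 and F-63 present → E-67 forms (R1).
F-74 present → B-52 forms (R2).
N-79 and B-52 present → T-64 forms (R9).
T-64: reached.
E-67: reached.
C-30: reached.
B-52: reached.
R-48: reached.
All 5 are reached.

5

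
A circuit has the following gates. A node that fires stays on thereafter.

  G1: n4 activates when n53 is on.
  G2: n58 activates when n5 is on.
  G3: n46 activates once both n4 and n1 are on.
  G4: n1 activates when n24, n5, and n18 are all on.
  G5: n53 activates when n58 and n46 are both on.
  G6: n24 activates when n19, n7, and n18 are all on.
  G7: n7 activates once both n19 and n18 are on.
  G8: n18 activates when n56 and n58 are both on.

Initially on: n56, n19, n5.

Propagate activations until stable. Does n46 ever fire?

No

n46 would need n4 and n1 (G3), but n4 never turns on.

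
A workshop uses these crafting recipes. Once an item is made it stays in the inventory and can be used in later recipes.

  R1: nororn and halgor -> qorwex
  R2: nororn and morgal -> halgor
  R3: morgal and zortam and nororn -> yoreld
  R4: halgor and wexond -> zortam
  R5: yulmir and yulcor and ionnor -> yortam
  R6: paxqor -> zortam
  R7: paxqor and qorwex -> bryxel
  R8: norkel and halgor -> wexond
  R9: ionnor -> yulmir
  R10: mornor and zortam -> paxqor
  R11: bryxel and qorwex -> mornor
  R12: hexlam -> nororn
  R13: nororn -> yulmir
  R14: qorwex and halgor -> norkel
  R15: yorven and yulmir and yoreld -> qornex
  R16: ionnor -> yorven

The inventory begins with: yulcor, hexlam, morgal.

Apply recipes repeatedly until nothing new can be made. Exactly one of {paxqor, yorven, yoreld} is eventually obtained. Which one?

hexlam -> nororn (R12).
nororn and morgal -> halgor (R2).
nororn and halgor -> qorwex (R1).
qorwex and halgor -> norkel (R14).
Using R8, norkel and halgor make wexond.
Using R4, halgor and wexond make zortam.
morgal and zortam and nororn -> yoreld (R3).
paxqor would need mornor and zortam (R10), but mornor is never obtained. yorven would need ionnor (R16), but ionnor is never obtained.

yoreld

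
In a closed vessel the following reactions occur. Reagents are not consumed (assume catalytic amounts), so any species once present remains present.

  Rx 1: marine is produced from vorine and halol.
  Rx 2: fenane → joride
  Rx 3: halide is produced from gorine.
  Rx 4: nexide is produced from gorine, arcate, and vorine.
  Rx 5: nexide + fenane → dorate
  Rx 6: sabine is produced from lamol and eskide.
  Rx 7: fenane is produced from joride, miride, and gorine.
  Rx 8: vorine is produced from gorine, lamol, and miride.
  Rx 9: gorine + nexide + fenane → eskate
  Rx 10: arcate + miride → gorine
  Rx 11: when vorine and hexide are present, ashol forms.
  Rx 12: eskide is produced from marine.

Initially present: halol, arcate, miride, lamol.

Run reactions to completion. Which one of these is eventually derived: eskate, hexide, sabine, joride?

arcate and miride present → gorine forms (Rx 10).
gorine, lamol, and miride present → vorine forms (Rx 8).
vorine and halol present → marine forms (Rx 1).
marine present → eskide forms (Rx 12).
lamol and eskide present → sabine forms (Rx 6).
No rule produces hexide, and it is not given. joride would need fenane (Rx 2), but fenane never forms. eskate would need gorine, nexide, and fenane (Rx 9), but fenane never forms.

sabine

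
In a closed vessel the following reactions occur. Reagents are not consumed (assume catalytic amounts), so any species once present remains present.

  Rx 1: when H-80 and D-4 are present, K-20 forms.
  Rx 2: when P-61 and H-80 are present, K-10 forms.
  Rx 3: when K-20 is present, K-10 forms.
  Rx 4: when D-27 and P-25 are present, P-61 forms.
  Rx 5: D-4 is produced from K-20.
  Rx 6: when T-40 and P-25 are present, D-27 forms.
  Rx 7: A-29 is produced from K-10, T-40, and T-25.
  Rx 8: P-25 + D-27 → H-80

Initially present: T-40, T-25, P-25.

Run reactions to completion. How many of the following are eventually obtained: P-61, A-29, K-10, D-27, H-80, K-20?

5

T-40 and P-25 present → D-27 forms (Rx 6).
P-25 and D-27 present → H-80 forms (Rx 8).
D-27 and P-25 present → P-61 forms (Rx 4).
P-61 and H-80 present → K-10 forms (Rx 2).
K-10, T-40, and T-25 present → A-29 forms (Rx 7).
P-61: reached.
A-29: reached.
K-10: reached.
D-27: reached.
H-80: reached.
K-20 would need H-80 and D-4 (Rx 1), but D-4 never forms.
Reached: P-61, A-29, K-10, D-27, and H-80 — 5 of the 6.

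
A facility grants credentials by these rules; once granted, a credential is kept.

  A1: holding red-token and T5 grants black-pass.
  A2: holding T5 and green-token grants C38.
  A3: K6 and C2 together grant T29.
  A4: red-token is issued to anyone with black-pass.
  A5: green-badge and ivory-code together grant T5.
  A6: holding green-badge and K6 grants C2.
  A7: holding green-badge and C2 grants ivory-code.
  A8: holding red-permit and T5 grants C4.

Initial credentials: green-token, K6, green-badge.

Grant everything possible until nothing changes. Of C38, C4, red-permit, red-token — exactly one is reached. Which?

C38

Holding green-badge and K6 grants C2 (A6).
Holding green-badge and C2 grants ivory-code (A7).
Holding green-badge and ivory-code grants T5 (A5).
Holding T5 and green-token grants C38 (A2).
C4 would need red-permit and T5 (A8), but red-permit is never granted. No rule produces red-permit, and it is not given. red-token would need black-pass (A4), but black-pass is never granted.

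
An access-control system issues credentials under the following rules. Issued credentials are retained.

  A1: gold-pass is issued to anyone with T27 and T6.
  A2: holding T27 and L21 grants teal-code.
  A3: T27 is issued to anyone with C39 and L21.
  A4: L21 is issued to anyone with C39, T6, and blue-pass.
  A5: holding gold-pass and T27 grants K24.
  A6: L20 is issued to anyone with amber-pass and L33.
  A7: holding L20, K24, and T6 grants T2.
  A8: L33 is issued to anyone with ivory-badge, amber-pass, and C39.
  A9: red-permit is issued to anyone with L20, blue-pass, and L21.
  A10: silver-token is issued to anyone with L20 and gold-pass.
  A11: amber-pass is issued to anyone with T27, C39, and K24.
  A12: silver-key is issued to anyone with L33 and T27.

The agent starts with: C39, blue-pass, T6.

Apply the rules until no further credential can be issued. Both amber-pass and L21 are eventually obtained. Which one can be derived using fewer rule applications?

L21: Holding C39, T6, and blue-pass grants L21 (A4). [1 rule application]
amber-pass: Holding C39, T6, and blue-pass grants L21 (A4). Holding C39 and L21 grants T27 (A3). Holding T27 and T6 grants gold-pass (A1). Holding gold-pass and T27 grants K24 (A5). Holding T27, C39, and K24 grants amber-pass (A11). [5 rule applications]
L21 needs fewer.

L21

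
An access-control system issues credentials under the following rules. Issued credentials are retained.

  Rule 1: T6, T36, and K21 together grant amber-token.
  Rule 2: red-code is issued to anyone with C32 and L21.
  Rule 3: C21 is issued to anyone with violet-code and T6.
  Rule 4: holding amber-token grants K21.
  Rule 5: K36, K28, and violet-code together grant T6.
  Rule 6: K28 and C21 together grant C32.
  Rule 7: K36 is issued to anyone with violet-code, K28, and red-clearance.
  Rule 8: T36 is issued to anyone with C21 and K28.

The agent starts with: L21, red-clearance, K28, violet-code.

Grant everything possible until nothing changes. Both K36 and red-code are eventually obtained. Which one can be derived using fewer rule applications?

K36: Holding violet-code, K28, and red-clearance grants K36 (Rule 7). [1 rule application]
red-code: Holding violet-code, K28, and red-clearance grants K36 (Rule 7). Holding K36, K28, and violet-code grants T6 (Rule 5). Holding violet-code and T6 grants C21 (Rule 3). Holding K28 and C21 grants C32 (Rule 6). Holding C32 and L21 grants red-code (Rule 2). [5 rule applications]
K36 needs fewer.

K36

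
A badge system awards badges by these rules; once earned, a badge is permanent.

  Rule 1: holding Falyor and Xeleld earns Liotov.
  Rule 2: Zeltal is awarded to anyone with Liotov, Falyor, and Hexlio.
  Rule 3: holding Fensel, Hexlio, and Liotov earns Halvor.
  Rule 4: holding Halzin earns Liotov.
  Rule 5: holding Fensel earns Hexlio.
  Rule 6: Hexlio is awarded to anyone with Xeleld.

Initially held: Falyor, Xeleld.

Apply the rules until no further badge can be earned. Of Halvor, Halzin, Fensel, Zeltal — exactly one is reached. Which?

With Falyor and Xeleld, Liotov is earned (Rule 1).
With Xeleld, Hexlio is earned (Rule 6).
With Liotov, Falyor, and Hexlio, Zeltal is earned (Rule 2).
No rule produces Halzin, and it is not given. No rule produces Fensel, and it is not given. Halvor would need Fensel, Hexlio, and Liotov (Rule 3), but Fensel is never earned.

Zeltal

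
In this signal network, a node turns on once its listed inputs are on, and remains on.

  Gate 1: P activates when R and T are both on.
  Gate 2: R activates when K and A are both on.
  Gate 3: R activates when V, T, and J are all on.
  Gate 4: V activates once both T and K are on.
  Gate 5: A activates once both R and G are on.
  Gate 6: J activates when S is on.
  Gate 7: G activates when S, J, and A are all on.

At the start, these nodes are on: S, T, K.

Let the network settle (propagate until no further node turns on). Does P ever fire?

Yes

Gate 4: T and K on → V on.
S is on, so J activates (Gate 6).
Gate 3: V, T, and J on → R on.
R and T are on, so P activates (Gate 1).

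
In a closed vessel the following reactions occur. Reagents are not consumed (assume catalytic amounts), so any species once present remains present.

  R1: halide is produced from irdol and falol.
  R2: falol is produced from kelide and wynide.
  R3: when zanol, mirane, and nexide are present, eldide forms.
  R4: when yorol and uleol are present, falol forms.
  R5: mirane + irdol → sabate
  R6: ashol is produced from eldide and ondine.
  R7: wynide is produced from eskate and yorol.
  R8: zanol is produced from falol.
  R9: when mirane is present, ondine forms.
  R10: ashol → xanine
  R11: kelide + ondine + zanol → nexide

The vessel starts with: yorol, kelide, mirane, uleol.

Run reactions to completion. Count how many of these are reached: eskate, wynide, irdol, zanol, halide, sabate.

yorol and uleol present → falol forms (R4).
falol present → zanol forms (R8).
No rule produces eskate, and it is not given.
wynide would need eskate and yorol (R7), but eskate never forms.
No rule produces irdol, and it is not given.
zanol: reached.
halide would need irdol and falol (R1), but irdol never forms.
sabate would need mirane and irdol (R5), but irdol never forms.
Reached: zanol — 1 of the 6.

1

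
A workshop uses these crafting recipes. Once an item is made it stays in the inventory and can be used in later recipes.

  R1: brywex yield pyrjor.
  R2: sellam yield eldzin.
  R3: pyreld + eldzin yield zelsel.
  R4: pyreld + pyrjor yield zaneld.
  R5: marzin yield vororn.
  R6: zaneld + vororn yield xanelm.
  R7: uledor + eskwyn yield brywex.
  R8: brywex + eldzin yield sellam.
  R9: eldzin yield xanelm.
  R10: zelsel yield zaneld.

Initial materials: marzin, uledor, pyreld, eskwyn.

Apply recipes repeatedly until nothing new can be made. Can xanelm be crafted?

Yes

marzin → vororn (R5).
Using R7, uledor and eskwyn make brywex.
Using R1, brywex makes pyrjor.
pyreld + pyrjor → zaneld (R4).
Using R6, zaneld and vororn make xanelm.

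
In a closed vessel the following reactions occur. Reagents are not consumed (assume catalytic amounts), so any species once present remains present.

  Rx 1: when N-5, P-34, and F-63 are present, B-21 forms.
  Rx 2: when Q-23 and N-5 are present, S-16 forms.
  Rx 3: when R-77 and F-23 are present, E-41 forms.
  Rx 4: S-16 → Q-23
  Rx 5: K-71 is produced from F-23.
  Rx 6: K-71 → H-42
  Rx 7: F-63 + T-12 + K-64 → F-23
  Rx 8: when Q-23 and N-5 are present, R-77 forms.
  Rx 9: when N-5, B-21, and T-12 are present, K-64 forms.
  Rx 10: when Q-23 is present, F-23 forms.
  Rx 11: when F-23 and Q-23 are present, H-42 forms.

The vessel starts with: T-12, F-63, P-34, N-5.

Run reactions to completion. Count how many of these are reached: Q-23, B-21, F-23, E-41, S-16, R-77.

2

N-5, P-34, and F-63 present → B-21 forms (Rx 1).
N-5, B-21, and T-12 present → K-64 forms (Rx 9).
F-63, T-12, and K-64 present → F-23 forms (Rx 7).
Q-23 would need S-16 (Rx 4), but S-16 never forms.
B-21: reached.
F-23: reached.
E-41 would need R-77 and F-23 (Rx 3), but R-77 never forms.
S-16 would need Q-23 and N-5 (Rx 2), but Q-23 never forms.
R-77 would need Q-23 and N-5 (Rx 8), but Q-23 never forms.
Reached: B-21 and F-23 — 2 of the 6.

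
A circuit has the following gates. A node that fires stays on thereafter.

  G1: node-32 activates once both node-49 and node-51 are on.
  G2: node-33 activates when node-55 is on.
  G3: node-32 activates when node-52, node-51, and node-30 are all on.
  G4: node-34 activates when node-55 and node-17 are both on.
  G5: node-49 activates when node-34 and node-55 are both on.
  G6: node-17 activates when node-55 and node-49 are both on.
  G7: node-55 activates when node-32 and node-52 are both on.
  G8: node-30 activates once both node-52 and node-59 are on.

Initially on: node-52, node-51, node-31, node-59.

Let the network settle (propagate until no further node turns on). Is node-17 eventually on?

No

node-17 would need node-55 and node-49 (G6), but node-49 never turns on.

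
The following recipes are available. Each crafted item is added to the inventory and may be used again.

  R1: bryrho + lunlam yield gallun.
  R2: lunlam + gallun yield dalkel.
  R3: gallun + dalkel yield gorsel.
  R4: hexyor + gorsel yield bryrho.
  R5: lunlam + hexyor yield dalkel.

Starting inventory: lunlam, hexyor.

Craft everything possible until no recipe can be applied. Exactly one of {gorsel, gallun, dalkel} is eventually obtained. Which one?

lunlam + hexyor → dalkel (R5).
gallun would need bryrho and lunlam (R1), but bryrho is never obtained. gorsel would need gallun and dalkel (R3), but gallun is never obtained.

dalkel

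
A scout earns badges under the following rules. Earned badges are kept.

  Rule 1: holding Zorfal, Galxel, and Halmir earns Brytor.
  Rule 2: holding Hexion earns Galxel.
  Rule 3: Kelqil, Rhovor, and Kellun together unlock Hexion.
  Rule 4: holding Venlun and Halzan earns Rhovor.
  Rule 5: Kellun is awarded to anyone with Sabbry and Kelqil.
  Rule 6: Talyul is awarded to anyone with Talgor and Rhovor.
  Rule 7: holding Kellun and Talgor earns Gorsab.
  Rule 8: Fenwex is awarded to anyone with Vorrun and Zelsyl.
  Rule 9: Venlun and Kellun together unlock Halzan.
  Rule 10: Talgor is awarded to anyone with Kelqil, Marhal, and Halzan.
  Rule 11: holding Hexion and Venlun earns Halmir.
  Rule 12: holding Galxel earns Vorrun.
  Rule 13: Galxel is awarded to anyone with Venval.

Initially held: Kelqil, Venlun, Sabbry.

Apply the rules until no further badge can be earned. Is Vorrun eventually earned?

Yes

With Sabbry and Kelqil, Kellun is earned (Rule 5).
With Venlun and Kellun, Halzan is earned (Rule 9).
With Venlun and Halzan, Rhovor is earned (Rule 4).
With Kelqil, Rhovor, and Kellun, Hexion is earned (Rule 3).
With Hexion, Galxel is earned (Rule 2).
With Galxel, Vorrun is earned (Rule 12).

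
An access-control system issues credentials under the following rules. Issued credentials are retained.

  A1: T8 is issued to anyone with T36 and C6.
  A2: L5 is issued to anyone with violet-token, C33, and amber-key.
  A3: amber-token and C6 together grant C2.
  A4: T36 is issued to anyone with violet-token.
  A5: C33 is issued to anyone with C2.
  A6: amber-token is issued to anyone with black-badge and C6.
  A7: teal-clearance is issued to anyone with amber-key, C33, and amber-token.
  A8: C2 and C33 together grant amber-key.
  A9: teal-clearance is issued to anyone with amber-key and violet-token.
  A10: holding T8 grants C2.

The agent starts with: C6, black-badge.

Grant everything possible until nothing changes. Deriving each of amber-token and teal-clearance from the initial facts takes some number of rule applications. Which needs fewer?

amber-token

amber-token: Holding black-badge and C6 grants amber-token (A6). [1 rule application]
teal-clearance: Holding black-badge and C6 grants amber-token (A6). Holding amber-token and C6 grants C2 (A3). Holding C2 grants C33 (A5). Holding C2 and C33 grants amber-key (A8). Holding amber-key, C33, and amber-token grants teal-clearance (A7). [5 rule applications]
amber-token needs fewer.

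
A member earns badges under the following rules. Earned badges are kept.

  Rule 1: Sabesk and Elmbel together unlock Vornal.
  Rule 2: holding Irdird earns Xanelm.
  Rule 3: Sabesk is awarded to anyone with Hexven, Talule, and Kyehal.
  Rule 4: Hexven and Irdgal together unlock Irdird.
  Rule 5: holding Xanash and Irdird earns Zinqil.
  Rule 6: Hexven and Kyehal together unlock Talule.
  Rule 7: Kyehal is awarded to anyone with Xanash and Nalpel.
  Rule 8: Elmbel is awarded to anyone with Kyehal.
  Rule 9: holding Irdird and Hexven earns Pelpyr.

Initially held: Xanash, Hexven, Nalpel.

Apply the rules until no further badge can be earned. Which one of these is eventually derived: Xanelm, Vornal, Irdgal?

Vornal

With Xanash and Nalpel, Kyehal is earned (Rule 7).
With Hexven and Kyehal, Talule is earned (Rule 6).
With Kyehal, Elmbel is earned (Rule 8).
With Hexven, Talule, and Kyehal, Sabesk is earned (Rule 3).
With Sabesk and Elmbel, Vornal is earned (Rule 1).
No rule produces Irdgal, and it is not given. Xanelm would need Irdird (Rule 2), but Irdird is never earned.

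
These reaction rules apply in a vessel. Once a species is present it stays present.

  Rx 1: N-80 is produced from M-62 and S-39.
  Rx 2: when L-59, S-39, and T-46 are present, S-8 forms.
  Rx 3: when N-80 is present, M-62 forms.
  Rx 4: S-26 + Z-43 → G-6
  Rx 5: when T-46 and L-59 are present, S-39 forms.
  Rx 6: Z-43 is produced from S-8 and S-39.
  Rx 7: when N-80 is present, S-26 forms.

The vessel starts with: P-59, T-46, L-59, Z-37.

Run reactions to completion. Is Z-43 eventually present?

T-46 and L-59 present → S-39 forms (Rx 5).
L-59, S-39, and T-46 present → S-8 forms (Rx 2).
S-8 and S-39 present → Z-43 forms (Rx 6).

Yes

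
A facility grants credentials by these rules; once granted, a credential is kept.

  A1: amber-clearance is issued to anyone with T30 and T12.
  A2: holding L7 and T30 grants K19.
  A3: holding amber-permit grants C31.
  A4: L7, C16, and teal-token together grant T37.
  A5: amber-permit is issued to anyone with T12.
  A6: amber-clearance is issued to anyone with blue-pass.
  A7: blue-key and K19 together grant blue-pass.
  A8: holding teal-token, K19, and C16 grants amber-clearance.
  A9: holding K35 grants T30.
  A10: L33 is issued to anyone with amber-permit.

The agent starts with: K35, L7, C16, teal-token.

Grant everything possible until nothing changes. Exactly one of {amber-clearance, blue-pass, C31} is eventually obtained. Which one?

Holding K35 grants T30 (A9).
Holding L7 and T30 grants K19 (A2).
Holding teal-token, K19, and C16 grants amber-clearance (A8).
blue-pass would need blue-key and K19 (A7), but blue-key is never granted. C31 would need amber-permit (A3), but amber-permit is never granted.

amber-clearance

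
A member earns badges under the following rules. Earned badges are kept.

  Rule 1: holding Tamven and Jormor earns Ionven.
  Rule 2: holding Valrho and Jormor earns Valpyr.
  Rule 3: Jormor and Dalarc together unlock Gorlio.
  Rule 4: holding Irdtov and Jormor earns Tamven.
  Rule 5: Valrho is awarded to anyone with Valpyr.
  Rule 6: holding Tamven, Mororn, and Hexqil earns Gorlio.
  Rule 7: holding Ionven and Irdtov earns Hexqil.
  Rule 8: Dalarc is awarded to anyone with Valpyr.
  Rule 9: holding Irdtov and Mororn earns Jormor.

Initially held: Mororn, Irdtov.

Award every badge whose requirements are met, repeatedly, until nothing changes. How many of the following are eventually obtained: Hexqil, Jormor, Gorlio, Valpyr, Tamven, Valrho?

4

With Irdtov and Mororn, Jormor is earned (Rule 9).
With Irdtov and Jormor, Tamven is earned (Rule 4).
With Tamven and Jormor, Ionven is earned (Rule 1).
With Ionven and Irdtov, Hexqil is earned (Rule 7).
With Tamven, Mororn, and Hexqil, Gorlio is earned (Rule 6).
Hexqil: reached.
Jormor: reached.
Gorlio: reached.
Valpyr would need Valrho and Jormor (Rule 2), but Valrho is never earned.
Tamven: reached.
Valrho would need Valpyr (Rule 5), but Valpyr is never earned.
Reached: Hexqil, Jormor, Gorlio, and Tamven — 4 of the 6.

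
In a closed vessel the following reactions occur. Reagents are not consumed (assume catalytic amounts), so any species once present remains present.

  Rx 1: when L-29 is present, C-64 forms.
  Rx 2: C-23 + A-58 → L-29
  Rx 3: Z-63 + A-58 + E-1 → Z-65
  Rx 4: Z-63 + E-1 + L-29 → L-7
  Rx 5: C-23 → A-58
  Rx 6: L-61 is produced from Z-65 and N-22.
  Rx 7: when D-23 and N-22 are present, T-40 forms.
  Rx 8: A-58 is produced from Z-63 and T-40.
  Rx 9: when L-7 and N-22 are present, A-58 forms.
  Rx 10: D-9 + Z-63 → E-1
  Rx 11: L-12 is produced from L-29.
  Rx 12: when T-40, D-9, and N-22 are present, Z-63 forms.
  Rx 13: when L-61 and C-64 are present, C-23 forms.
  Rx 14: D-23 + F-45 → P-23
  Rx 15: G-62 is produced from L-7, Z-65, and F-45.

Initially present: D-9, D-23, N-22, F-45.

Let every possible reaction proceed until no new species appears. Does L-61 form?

D-23 and N-22 present → T-40 forms (Rx 7).
T-40, D-9, and N-22 present → Z-63 forms (Rx 12).
Z-63 and T-40 present → A-58 forms (Rx 8).
D-9 and Z-63 present → E-1 forms (Rx 10).
Z-63, A-58, and E-1 present → Z-65 forms (Rx 3).
Z-65 and N-22 present → L-61 forms (Rx 6).

Yes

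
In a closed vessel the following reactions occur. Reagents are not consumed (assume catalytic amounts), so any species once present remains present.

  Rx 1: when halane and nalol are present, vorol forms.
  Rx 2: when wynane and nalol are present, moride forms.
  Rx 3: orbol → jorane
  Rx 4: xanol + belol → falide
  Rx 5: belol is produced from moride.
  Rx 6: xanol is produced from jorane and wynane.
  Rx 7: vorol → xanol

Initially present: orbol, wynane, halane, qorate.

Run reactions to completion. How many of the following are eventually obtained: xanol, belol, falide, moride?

orbol present → jorane forms (Rx 3).
jorane and wynane present → xanol forms (Rx 6).
xanol: reached.
belol would need moride (Rx 5), but moride never forms.
falide would need xanol and belol (Rx 4), but belol never forms.
moride would need wynane and nalol (Rx 2), but nalol never forms.
Reached: xanol — 1 of the 4.

1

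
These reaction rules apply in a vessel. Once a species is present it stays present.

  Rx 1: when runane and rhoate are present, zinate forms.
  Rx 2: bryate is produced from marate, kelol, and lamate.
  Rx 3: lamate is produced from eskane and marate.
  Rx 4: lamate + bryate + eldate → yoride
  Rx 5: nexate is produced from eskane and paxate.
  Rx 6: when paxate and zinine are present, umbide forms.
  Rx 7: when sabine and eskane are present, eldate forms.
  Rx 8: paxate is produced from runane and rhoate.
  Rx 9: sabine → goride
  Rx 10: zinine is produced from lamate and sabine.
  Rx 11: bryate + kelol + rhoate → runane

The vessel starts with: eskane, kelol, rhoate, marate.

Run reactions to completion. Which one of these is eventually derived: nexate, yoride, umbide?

eskane and marate present → lamate forms (Rx 3).
marate, kelol, and lamate present → bryate forms (Rx 2).
bryate, kelol, and rhoate present → runane forms (Rx 11).
runane and rhoate present → paxate forms (Rx 8).
eskane and paxate present → nexate forms (Rx 5).
umbide would need paxate and zinine (Rx 6), but zinine never forms. yoride would need lamate, bryate, and eldate (Rx 4), but eldate never forms.

nexate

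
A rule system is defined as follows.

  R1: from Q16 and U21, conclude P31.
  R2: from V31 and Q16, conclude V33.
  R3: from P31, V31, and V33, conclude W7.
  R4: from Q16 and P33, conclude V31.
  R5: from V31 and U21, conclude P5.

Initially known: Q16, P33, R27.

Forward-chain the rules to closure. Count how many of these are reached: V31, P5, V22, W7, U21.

1

Q16 and P33 hold, so V31 follows (R4).
V31: reached.
P5 would need V31 and U21 (R5), but U21 is never established.
No rule produces V22, and it is not given.
W7 would need P31, V31, and V33 (R3), but P31 is never established.
No rule produces U21, and it is not given.
Reached: V31 — 1 of the 5.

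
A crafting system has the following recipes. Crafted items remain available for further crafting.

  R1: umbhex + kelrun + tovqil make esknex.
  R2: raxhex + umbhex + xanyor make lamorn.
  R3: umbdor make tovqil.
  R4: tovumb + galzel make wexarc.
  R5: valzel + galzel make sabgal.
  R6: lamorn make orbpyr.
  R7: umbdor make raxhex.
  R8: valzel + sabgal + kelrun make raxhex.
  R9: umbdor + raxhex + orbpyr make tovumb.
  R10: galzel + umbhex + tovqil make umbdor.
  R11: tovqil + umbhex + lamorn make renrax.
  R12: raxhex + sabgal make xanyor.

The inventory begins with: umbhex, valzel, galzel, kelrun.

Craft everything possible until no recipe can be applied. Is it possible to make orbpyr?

Yes

valzel + galzel → sabgal (R5).
valzel + sabgal + kelrun → raxhex (R8).
raxhex + sabgal → xanyor (R12).
Using R2, raxhex, umbhex, and xanyor make lamorn.
lamorn → orbpyr (R6).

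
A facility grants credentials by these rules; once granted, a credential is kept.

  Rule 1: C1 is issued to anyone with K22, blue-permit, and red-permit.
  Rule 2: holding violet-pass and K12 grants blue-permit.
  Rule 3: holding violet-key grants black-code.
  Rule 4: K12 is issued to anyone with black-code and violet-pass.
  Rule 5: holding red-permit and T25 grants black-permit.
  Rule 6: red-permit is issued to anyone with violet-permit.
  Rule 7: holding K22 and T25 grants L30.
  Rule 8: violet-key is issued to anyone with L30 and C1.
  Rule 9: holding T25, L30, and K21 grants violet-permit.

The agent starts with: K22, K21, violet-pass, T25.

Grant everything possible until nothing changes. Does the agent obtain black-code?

black-code would need violet-key (Rule 3), but violet-key is never granted.

No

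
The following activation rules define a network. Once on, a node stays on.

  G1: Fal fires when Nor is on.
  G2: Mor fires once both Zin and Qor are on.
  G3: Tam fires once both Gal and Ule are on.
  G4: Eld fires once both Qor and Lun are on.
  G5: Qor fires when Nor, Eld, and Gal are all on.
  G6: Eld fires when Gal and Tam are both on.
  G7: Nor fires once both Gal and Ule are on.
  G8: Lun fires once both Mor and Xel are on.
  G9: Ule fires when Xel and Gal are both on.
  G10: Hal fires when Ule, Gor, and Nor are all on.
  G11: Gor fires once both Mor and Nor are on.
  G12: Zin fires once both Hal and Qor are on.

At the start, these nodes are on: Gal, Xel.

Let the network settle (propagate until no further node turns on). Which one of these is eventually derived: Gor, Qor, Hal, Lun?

G9: Xel and Gal on → Ule on.
Gal and Ule are on, so Tam fires (G3).
G7: Gal and Ule on → Nor on.
Gal and Tam are on, so Eld fires (G6).
G5: Nor, Eld, and Gal on → Qor on.
Lun would need Mor and Xel (G8), but Mor never turns on. Gor would need Mor and Nor (G11), but Mor never turns on. Hal would need Ule, Gor, and Nor (G10), but Gor never turns on.

Qor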